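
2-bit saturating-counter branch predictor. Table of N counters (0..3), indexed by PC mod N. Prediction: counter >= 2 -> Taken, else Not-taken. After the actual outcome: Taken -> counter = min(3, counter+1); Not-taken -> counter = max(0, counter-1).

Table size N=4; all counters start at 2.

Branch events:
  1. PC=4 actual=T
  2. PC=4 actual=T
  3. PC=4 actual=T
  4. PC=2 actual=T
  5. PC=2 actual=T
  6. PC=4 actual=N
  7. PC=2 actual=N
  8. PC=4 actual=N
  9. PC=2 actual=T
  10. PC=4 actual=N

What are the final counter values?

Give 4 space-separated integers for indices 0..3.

Answer: 0 2 3 2

Derivation:
Ev 1: PC=4 idx=0 pred=T actual=T -> ctr[0]=3
Ev 2: PC=4 idx=0 pred=T actual=T -> ctr[0]=3
Ev 3: PC=4 idx=0 pred=T actual=T -> ctr[0]=3
Ev 4: PC=2 idx=2 pred=T actual=T -> ctr[2]=3
Ev 5: PC=2 idx=2 pred=T actual=T -> ctr[2]=3
Ev 6: PC=4 idx=0 pred=T actual=N -> ctr[0]=2
Ev 7: PC=2 idx=2 pred=T actual=N -> ctr[2]=2
Ev 8: PC=4 idx=0 pred=T actual=N -> ctr[0]=1
Ev 9: PC=2 idx=2 pred=T actual=T -> ctr[2]=3
Ev 10: PC=4 idx=0 pred=N actual=N -> ctr[0]=0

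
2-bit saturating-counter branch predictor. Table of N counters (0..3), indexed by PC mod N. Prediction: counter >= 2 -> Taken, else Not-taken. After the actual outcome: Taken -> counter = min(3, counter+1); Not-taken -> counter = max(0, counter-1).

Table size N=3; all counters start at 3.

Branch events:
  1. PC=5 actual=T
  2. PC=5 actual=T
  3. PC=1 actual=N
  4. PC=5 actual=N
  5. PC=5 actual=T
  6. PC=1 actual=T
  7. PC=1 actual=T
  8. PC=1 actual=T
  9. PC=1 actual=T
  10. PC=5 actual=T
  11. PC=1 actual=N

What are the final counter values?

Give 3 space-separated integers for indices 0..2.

Ev 1: PC=5 idx=2 pred=T actual=T -> ctr[2]=3
Ev 2: PC=5 idx=2 pred=T actual=T -> ctr[2]=3
Ev 3: PC=1 idx=1 pred=T actual=N -> ctr[1]=2
Ev 4: PC=5 idx=2 pred=T actual=N -> ctr[2]=2
Ev 5: PC=5 idx=2 pred=T actual=T -> ctr[2]=3
Ev 6: PC=1 idx=1 pred=T actual=T -> ctr[1]=3
Ev 7: PC=1 idx=1 pred=T actual=T -> ctr[1]=3
Ev 8: PC=1 idx=1 pred=T actual=T -> ctr[1]=3
Ev 9: PC=1 idx=1 pred=T actual=T -> ctr[1]=3
Ev 10: PC=5 idx=2 pred=T actual=T -> ctr[2]=3
Ev 11: PC=1 idx=1 pred=T actual=N -> ctr[1]=2

Answer: 3 2 3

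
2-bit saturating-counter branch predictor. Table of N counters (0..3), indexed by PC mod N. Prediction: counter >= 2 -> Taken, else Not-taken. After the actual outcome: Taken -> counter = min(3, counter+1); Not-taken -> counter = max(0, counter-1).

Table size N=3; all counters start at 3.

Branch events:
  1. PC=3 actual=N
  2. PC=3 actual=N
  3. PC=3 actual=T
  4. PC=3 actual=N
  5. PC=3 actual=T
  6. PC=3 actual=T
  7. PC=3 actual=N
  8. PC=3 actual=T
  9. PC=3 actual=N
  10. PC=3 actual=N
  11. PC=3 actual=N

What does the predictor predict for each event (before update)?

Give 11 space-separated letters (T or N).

Ev 1: PC=3 idx=0 pred=T actual=N -> ctr[0]=2
Ev 2: PC=3 idx=0 pred=T actual=N -> ctr[0]=1
Ev 3: PC=3 idx=0 pred=N actual=T -> ctr[0]=2
Ev 4: PC=3 idx=0 pred=T actual=N -> ctr[0]=1
Ev 5: PC=3 idx=0 pred=N actual=T -> ctr[0]=2
Ev 6: PC=3 idx=0 pred=T actual=T -> ctr[0]=3
Ev 7: PC=3 idx=0 pred=T actual=N -> ctr[0]=2
Ev 8: PC=3 idx=0 pred=T actual=T -> ctr[0]=3
Ev 9: PC=3 idx=0 pred=T actual=N -> ctr[0]=2
Ev 10: PC=3 idx=0 pred=T actual=N -> ctr[0]=1
Ev 11: PC=3 idx=0 pred=N actual=N -> ctr[0]=0

Answer: T T N T N T T T T T N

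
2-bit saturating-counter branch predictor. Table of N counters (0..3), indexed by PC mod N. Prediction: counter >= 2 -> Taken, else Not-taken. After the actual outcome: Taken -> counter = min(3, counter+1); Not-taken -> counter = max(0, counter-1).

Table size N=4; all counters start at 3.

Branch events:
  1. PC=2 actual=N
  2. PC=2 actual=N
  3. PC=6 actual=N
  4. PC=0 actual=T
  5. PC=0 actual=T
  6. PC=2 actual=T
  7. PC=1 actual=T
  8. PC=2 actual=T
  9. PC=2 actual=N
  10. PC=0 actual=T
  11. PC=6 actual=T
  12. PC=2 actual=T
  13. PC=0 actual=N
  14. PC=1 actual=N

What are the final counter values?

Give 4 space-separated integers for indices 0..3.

Ev 1: PC=2 idx=2 pred=T actual=N -> ctr[2]=2
Ev 2: PC=2 idx=2 pred=T actual=N -> ctr[2]=1
Ev 3: PC=6 idx=2 pred=N actual=N -> ctr[2]=0
Ev 4: PC=0 idx=0 pred=T actual=T -> ctr[0]=3
Ev 5: PC=0 idx=0 pred=T actual=T -> ctr[0]=3
Ev 6: PC=2 idx=2 pred=N actual=T -> ctr[2]=1
Ev 7: PC=1 idx=1 pred=T actual=T -> ctr[1]=3
Ev 8: PC=2 idx=2 pred=N actual=T -> ctr[2]=2
Ev 9: PC=2 idx=2 pred=T actual=N -> ctr[2]=1
Ev 10: PC=0 idx=0 pred=T actual=T -> ctr[0]=3
Ev 11: PC=6 idx=2 pred=N actual=T -> ctr[2]=2
Ev 12: PC=2 idx=2 pred=T actual=T -> ctr[2]=3
Ev 13: PC=0 idx=0 pred=T actual=N -> ctr[0]=2
Ev 14: PC=1 idx=1 pred=T actual=N -> ctr[1]=2

Answer: 2 2 3 3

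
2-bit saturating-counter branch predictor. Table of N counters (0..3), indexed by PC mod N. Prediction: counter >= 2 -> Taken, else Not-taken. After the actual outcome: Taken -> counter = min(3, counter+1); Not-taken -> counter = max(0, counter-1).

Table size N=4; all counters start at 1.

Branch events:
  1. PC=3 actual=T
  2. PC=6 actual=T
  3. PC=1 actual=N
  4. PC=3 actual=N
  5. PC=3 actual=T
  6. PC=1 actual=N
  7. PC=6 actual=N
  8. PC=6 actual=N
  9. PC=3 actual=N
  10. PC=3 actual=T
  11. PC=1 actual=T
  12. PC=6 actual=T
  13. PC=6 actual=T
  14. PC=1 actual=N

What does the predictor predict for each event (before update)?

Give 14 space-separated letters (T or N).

Ev 1: PC=3 idx=3 pred=N actual=T -> ctr[3]=2
Ev 2: PC=6 idx=2 pred=N actual=T -> ctr[2]=2
Ev 3: PC=1 idx=1 pred=N actual=N -> ctr[1]=0
Ev 4: PC=3 idx=3 pred=T actual=N -> ctr[3]=1
Ev 5: PC=3 idx=3 pred=N actual=T -> ctr[3]=2
Ev 6: PC=1 idx=1 pred=N actual=N -> ctr[1]=0
Ev 7: PC=6 idx=2 pred=T actual=N -> ctr[2]=1
Ev 8: PC=6 idx=2 pred=N actual=N -> ctr[2]=0
Ev 9: PC=3 idx=3 pred=T actual=N -> ctr[3]=1
Ev 10: PC=3 idx=3 pred=N actual=T -> ctr[3]=2
Ev 11: PC=1 idx=1 pred=N actual=T -> ctr[1]=1
Ev 12: PC=6 idx=2 pred=N actual=T -> ctr[2]=1
Ev 13: PC=6 idx=2 pred=N actual=T -> ctr[2]=2
Ev 14: PC=1 idx=1 pred=N actual=N -> ctr[1]=0

Answer: N N N T N N T N T N N N N N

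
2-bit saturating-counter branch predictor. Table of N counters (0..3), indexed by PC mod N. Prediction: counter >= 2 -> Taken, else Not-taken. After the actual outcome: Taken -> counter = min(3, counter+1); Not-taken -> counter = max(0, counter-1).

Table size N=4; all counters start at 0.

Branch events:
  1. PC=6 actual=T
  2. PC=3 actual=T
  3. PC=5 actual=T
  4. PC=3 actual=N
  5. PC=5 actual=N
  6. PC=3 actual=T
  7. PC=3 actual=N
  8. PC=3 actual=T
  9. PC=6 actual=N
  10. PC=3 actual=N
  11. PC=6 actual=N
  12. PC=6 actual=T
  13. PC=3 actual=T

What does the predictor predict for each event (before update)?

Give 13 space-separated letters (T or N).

Ev 1: PC=6 idx=2 pred=N actual=T -> ctr[2]=1
Ev 2: PC=3 idx=3 pred=N actual=T -> ctr[3]=1
Ev 3: PC=5 idx=1 pred=N actual=T -> ctr[1]=1
Ev 4: PC=3 idx=3 pred=N actual=N -> ctr[3]=0
Ev 5: PC=5 idx=1 pred=N actual=N -> ctr[1]=0
Ev 6: PC=3 idx=3 pred=N actual=T -> ctr[3]=1
Ev 7: PC=3 idx=3 pred=N actual=N -> ctr[3]=0
Ev 8: PC=3 idx=3 pred=N actual=T -> ctr[3]=1
Ev 9: PC=6 idx=2 pred=N actual=N -> ctr[2]=0
Ev 10: PC=3 idx=3 pred=N actual=N -> ctr[3]=0
Ev 11: PC=6 idx=2 pred=N actual=N -> ctr[2]=0
Ev 12: PC=6 idx=2 pred=N actual=T -> ctr[2]=1
Ev 13: PC=3 idx=3 pred=N actual=T -> ctr[3]=1

Answer: N N N N N N N N N N N N N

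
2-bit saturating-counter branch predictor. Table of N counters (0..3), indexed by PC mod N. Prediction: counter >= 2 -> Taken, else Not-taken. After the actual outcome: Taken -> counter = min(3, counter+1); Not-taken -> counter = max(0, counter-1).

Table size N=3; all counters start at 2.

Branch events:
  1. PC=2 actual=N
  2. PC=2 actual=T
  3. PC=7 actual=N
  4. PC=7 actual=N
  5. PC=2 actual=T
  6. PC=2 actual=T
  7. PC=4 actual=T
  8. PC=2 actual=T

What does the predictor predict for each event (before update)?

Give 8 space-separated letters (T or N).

Ev 1: PC=2 idx=2 pred=T actual=N -> ctr[2]=1
Ev 2: PC=2 idx=2 pred=N actual=T -> ctr[2]=2
Ev 3: PC=7 idx=1 pred=T actual=N -> ctr[1]=1
Ev 4: PC=7 idx=1 pred=N actual=N -> ctr[1]=0
Ev 5: PC=2 idx=2 pred=T actual=T -> ctr[2]=3
Ev 6: PC=2 idx=2 pred=T actual=T -> ctr[2]=3
Ev 7: PC=4 idx=1 pred=N actual=T -> ctr[1]=1
Ev 8: PC=2 idx=2 pred=T actual=T -> ctr[2]=3

Answer: T N T N T T N T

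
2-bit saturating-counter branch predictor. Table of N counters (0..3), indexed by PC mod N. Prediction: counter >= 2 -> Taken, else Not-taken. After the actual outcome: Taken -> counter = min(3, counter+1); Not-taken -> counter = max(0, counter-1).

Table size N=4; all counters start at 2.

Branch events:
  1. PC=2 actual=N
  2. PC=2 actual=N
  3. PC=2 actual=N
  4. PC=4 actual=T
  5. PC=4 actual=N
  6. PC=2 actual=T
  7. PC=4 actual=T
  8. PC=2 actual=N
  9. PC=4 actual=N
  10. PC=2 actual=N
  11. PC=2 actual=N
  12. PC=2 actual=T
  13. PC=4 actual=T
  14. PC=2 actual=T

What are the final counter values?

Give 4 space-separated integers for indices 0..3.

Ev 1: PC=2 idx=2 pred=T actual=N -> ctr[2]=1
Ev 2: PC=2 idx=2 pred=N actual=N -> ctr[2]=0
Ev 3: PC=2 idx=2 pred=N actual=N -> ctr[2]=0
Ev 4: PC=4 idx=0 pred=T actual=T -> ctr[0]=3
Ev 5: PC=4 idx=0 pred=T actual=N -> ctr[0]=2
Ev 6: PC=2 idx=2 pred=N actual=T -> ctr[2]=1
Ev 7: PC=4 idx=0 pred=T actual=T -> ctr[0]=3
Ev 8: PC=2 idx=2 pred=N actual=N -> ctr[2]=0
Ev 9: PC=4 idx=0 pred=T actual=N -> ctr[0]=2
Ev 10: PC=2 idx=2 pred=N actual=N -> ctr[2]=0
Ev 11: PC=2 idx=2 pred=N actual=N -> ctr[2]=0
Ev 12: PC=2 idx=2 pred=N actual=T -> ctr[2]=1
Ev 13: PC=4 idx=0 pred=T actual=T -> ctr[0]=3
Ev 14: PC=2 idx=2 pred=N actual=T -> ctr[2]=2

Answer: 3 2 2 2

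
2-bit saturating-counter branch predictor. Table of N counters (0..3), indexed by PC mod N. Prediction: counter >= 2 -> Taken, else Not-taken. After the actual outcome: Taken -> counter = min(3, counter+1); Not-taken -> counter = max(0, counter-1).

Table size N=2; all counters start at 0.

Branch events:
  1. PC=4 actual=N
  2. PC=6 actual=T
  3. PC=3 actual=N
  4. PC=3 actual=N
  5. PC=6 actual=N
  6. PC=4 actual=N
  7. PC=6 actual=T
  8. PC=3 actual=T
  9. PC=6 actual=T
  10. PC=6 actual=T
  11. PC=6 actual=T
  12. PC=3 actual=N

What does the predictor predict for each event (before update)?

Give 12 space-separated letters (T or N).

Answer: N N N N N N N N N T T N

Derivation:
Ev 1: PC=4 idx=0 pred=N actual=N -> ctr[0]=0
Ev 2: PC=6 idx=0 pred=N actual=T -> ctr[0]=1
Ev 3: PC=3 idx=1 pred=N actual=N -> ctr[1]=0
Ev 4: PC=3 idx=1 pred=N actual=N -> ctr[1]=0
Ev 5: PC=6 idx=0 pred=N actual=N -> ctr[0]=0
Ev 6: PC=4 idx=0 pred=N actual=N -> ctr[0]=0
Ev 7: PC=6 idx=0 pred=N actual=T -> ctr[0]=1
Ev 8: PC=3 idx=1 pred=N actual=T -> ctr[1]=1
Ev 9: PC=6 idx=0 pred=N actual=T -> ctr[0]=2
Ev 10: PC=6 idx=0 pred=T actual=T -> ctr[0]=3
Ev 11: PC=6 idx=0 pred=T actual=T -> ctr[0]=3
Ev 12: PC=3 idx=1 pred=N actual=N -> ctr[1]=0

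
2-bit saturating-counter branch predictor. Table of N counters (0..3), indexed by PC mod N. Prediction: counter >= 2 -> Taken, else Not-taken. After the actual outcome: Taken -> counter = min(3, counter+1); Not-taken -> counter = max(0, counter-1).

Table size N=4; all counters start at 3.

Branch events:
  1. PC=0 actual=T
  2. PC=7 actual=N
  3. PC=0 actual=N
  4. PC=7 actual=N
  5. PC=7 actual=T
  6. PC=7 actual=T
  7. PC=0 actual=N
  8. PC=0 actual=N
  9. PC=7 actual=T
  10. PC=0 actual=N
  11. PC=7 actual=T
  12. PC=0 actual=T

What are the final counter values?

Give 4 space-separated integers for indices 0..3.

Answer: 1 3 3 3

Derivation:
Ev 1: PC=0 idx=0 pred=T actual=T -> ctr[0]=3
Ev 2: PC=7 idx=3 pred=T actual=N -> ctr[3]=2
Ev 3: PC=0 idx=0 pred=T actual=N -> ctr[0]=2
Ev 4: PC=7 idx=3 pred=T actual=N -> ctr[3]=1
Ev 5: PC=7 idx=3 pred=N actual=T -> ctr[3]=2
Ev 6: PC=7 idx=3 pred=T actual=T -> ctr[3]=3
Ev 7: PC=0 idx=0 pred=T actual=N -> ctr[0]=1
Ev 8: PC=0 idx=0 pred=N actual=N -> ctr[0]=0
Ev 9: PC=7 idx=3 pred=T actual=T -> ctr[3]=3
Ev 10: PC=0 idx=0 pred=N actual=N -> ctr[0]=0
Ev 11: PC=7 idx=3 pred=T actual=T -> ctr[3]=3
Ev 12: PC=0 idx=0 pred=N actual=T -> ctr[0]=1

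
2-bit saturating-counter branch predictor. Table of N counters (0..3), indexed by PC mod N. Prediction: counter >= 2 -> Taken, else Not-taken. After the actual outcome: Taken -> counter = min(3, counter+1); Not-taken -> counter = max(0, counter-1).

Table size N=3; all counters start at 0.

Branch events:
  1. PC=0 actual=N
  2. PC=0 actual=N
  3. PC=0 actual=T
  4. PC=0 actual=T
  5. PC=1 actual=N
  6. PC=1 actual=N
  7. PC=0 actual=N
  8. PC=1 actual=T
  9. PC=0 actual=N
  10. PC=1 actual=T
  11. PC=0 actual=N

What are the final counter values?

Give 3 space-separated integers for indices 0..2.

Answer: 0 2 0

Derivation:
Ev 1: PC=0 idx=0 pred=N actual=N -> ctr[0]=0
Ev 2: PC=0 idx=0 pred=N actual=N -> ctr[0]=0
Ev 3: PC=0 idx=0 pred=N actual=T -> ctr[0]=1
Ev 4: PC=0 idx=0 pred=N actual=T -> ctr[0]=2
Ev 5: PC=1 idx=1 pred=N actual=N -> ctr[1]=0
Ev 6: PC=1 idx=1 pred=N actual=N -> ctr[1]=0
Ev 7: PC=0 idx=0 pred=T actual=N -> ctr[0]=1
Ev 8: PC=1 idx=1 pred=N actual=T -> ctr[1]=1
Ev 9: PC=0 idx=0 pred=N actual=N -> ctr[0]=0
Ev 10: PC=1 idx=1 pred=N actual=T -> ctr[1]=2
Ev 11: PC=0 idx=0 pred=N actual=N -> ctr[0]=0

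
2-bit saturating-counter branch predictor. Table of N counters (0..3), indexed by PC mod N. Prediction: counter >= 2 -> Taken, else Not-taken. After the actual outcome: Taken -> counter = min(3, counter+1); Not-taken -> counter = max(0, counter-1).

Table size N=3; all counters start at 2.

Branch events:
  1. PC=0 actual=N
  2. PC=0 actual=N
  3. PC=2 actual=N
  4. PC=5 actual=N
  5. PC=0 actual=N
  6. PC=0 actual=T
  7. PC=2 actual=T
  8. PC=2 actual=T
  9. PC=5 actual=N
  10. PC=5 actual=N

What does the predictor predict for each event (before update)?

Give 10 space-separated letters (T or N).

Answer: T N T N N N N N T N

Derivation:
Ev 1: PC=0 idx=0 pred=T actual=N -> ctr[0]=1
Ev 2: PC=0 idx=0 pred=N actual=N -> ctr[0]=0
Ev 3: PC=2 idx=2 pred=T actual=N -> ctr[2]=1
Ev 4: PC=5 idx=2 pred=N actual=N -> ctr[2]=0
Ev 5: PC=0 idx=0 pred=N actual=N -> ctr[0]=0
Ev 6: PC=0 idx=0 pred=N actual=T -> ctr[0]=1
Ev 7: PC=2 idx=2 pred=N actual=T -> ctr[2]=1
Ev 8: PC=2 idx=2 pred=N actual=T -> ctr[2]=2
Ev 9: PC=5 idx=2 pred=T actual=N -> ctr[2]=1
Ev 10: PC=5 idx=2 pred=N actual=N -> ctr[2]=0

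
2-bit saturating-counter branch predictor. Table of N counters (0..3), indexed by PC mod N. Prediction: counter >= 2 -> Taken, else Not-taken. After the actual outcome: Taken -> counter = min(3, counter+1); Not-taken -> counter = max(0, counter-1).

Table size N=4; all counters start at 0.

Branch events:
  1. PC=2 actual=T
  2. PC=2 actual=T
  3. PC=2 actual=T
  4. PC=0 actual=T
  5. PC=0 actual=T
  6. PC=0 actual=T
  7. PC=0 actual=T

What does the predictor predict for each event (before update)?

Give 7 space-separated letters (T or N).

Ev 1: PC=2 idx=2 pred=N actual=T -> ctr[2]=1
Ev 2: PC=2 idx=2 pred=N actual=T -> ctr[2]=2
Ev 3: PC=2 idx=2 pred=T actual=T -> ctr[2]=3
Ev 4: PC=0 idx=0 pred=N actual=T -> ctr[0]=1
Ev 5: PC=0 idx=0 pred=N actual=T -> ctr[0]=2
Ev 6: PC=0 idx=0 pred=T actual=T -> ctr[0]=3
Ev 7: PC=0 idx=0 pred=T actual=T -> ctr[0]=3

Answer: N N T N N T T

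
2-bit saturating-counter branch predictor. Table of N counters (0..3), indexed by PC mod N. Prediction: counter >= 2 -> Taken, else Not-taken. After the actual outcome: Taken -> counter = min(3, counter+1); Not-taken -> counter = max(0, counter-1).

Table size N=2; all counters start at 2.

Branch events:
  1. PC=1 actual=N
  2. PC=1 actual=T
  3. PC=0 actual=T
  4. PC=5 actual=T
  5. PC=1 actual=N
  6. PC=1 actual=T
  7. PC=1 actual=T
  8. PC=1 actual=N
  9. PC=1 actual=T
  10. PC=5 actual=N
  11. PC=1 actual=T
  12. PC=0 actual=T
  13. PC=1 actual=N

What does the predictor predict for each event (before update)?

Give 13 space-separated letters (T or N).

Answer: T N T T T T T T T T T T T

Derivation:
Ev 1: PC=1 idx=1 pred=T actual=N -> ctr[1]=1
Ev 2: PC=1 idx=1 pred=N actual=T -> ctr[1]=2
Ev 3: PC=0 idx=0 pred=T actual=T -> ctr[0]=3
Ev 4: PC=5 idx=1 pred=T actual=T -> ctr[1]=3
Ev 5: PC=1 idx=1 pred=T actual=N -> ctr[1]=2
Ev 6: PC=1 idx=1 pred=T actual=T -> ctr[1]=3
Ev 7: PC=1 idx=1 pred=T actual=T -> ctr[1]=3
Ev 8: PC=1 idx=1 pred=T actual=N -> ctr[1]=2
Ev 9: PC=1 idx=1 pred=T actual=T -> ctr[1]=3
Ev 10: PC=5 idx=1 pred=T actual=N -> ctr[1]=2
Ev 11: PC=1 idx=1 pred=T actual=T -> ctr[1]=3
Ev 12: PC=0 idx=0 pred=T actual=T -> ctr[0]=3
Ev 13: PC=1 idx=1 pred=T actual=N -> ctr[1]=2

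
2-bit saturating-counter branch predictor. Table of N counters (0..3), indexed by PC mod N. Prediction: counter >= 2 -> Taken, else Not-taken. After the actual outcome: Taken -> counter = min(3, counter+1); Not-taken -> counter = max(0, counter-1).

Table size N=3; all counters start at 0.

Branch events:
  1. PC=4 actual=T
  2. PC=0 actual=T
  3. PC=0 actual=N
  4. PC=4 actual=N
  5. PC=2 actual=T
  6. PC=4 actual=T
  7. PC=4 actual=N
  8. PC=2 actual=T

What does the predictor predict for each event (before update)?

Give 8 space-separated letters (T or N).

Answer: N N N N N N N N

Derivation:
Ev 1: PC=4 idx=1 pred=N actual=T -> ctr[1]=1
Ev 2: PC=0 idx=0 pred=N actual=T -> ctr[0]=1
Ev 3: PC=0 idx=0 pred=N actual=N -> ctr[0]=0
Ev 4: PC=4 idx=1 pred=N actual=N -> ctr[1]=0
Ev 5: PC=2 idx=2 pred=N actual=T -> ctr[2]=1
Ev 6: PC=4 idx=1 pred=N actual=T -> ctr[1]=1
Ev 7: PC=4 idx=1 pred=N actual=N -> ctr[1]=0
Ev 8: PC=2 idx=2 pred=N actual=T -> ctr[2]=2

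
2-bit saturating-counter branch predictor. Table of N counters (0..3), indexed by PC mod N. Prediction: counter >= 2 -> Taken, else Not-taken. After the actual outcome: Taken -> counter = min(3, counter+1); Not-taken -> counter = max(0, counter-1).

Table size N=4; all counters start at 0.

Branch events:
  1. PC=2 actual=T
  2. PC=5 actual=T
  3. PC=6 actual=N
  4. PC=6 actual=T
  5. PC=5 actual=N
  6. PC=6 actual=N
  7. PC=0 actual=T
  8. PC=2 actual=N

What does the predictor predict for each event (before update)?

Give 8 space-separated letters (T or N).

Ev 1: PC=2 idx=2 pred=N actual=T -> ctr[2]=1
Ev 2: PC=5 idx=1 pred=N actual=T -> ctr[1]=1
Ev 3: PC=6 idx=2 pred=N actual=N -> ctr[2]=0
Ev 4: PC=6 idx=2 pred=N actual=T -> ctr[2]=1
Ev 5: PC=5 idx=1 pred=N actual=N -> ctr[1]=0
Ev 6: PC=6 idx=2 pred=N actual=N -> ctr[2]=0
Ev 7: PC=0 idx=0 pred=N actual=T -> ctr[0]=1
Ev 8: PC=2 idx=2 pred=N actual=N -> ctr[2]=0

Answer: N N N N N N N N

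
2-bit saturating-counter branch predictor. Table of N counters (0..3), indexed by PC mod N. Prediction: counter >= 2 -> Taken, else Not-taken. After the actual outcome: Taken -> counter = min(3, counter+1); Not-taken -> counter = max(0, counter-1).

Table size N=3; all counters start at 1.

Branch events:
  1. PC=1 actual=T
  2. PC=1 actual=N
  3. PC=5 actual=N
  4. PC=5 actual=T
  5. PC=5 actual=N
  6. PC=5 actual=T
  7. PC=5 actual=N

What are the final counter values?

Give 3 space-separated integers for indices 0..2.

Ev 1: PC=1 idx=1 pred=N actual=T -> ctr[1]=2
Ev 2: PC=1 idx=1 pred=T actual=N -> ctr[1]=1
Ev 3: PC=5 idx=2 pred=N actual=N -> ctr[2]=0
Ev 4: PC=5 idx=2 pred=N actual=T -> ctr[2]=1
Ev 5: PC=5 idx=2 pred=N actual=N -> ctr[2]=0
Ev 6: PC=5 idx=2 pred=N actual=T -> ctr[2]=1
Ev 7: PC=5 idx=2 pred=N actual=N -> ctr[2]=0

Answer: 1 1 0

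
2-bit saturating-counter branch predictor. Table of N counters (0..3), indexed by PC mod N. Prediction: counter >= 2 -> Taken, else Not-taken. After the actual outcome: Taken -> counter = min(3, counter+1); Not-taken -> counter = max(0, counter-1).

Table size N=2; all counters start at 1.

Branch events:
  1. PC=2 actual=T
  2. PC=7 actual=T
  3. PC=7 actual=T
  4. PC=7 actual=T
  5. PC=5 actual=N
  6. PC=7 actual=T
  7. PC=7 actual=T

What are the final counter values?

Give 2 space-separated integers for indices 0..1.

Answer: 2 3

Derivation:
Ev 1: PC=2 idx=0 pred=N actual=T -> ctr[0]=2
Ev 2: PC=7 idx=1 pred=N actual=T -> ctr[1]=2
Ev 3: PC=7 idx=1 pred=T actual=T -> ctr[1]=3
Ev 4: PC=7 idx=1 pred=T actual=T -> ctr[1]=3
Ev 5: PC=5 idx=1 pred=T actual=N -> ctr[1]=2
Ev 6: PC=7 idx=1 pred=T actual=T -> ctr[1]=3
Ev 7: PC=7 idx=1 pred=T actual=T -> ctr[1]=3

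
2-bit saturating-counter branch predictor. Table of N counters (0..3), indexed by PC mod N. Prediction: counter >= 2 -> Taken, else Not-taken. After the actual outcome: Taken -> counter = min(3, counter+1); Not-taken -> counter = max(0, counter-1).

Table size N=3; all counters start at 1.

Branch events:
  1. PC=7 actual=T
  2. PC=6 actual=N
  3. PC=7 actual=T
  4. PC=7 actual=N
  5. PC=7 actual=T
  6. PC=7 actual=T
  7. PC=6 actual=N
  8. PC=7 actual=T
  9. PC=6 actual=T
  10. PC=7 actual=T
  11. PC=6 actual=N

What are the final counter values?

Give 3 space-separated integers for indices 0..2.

Ev 1: PC=7 idx=1 pred=N actual=T -> ctr[1]=2
Ev 2: PC=6 idx=0 pred=N actual=N -> ctr[0]=0
Ev 3: PC=7 idx=1 pred=T actual=T -> ctr[1]=3
Ev 4: PC=7 idx=1 pred=T actual=N -> ctr[1]=2
Ev 5: PC=7 idx=1 pred=T actual=T -> ctr[1]=3
Ev 6: PC=7 idx=1 pred=T actual=T -> ctr[1]=3
Ev 7: PC=6 idx=0 pred=N actual=N -> ctr[0]=0
Ev 8: PC=7 idx=1 pred=T actual=T -> ctr[1]=3
Ev 9: PC=6 idx=0 pred=N actual=T -> ctr[0]=1
Ev 10: PC=7 idx=1 pred=T actual=T -> ctr[1]=3
Ev 11: PC=6 idx=0 pred=N actual=N -> ctr[0]=0

Answer: 0 3 1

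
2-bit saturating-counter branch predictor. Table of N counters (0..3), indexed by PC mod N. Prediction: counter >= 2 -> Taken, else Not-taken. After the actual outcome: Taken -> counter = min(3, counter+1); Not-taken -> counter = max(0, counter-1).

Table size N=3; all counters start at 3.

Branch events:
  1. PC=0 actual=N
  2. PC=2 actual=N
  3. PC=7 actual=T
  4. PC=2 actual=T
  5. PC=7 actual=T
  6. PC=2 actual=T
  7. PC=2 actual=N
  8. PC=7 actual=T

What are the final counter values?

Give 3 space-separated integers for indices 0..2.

Answer: 2 3 2

Derivation:
Ev 1: PC=0 idx=0 pred=T actual=N -> ctr[0]=2
Ev 2: PC=2 idx=2 pred=T actual=N -> ctr[2]=2
Ev 3: PC=7 idx=1 pred=T actual=T -> ctr[1]=3
Ev 4: PC=2 idx=2 pred=T actual=T -> ctr[2]=3
Ev 5: PC=7 idx=1 pred=T actual=T -> ctr[1]=3
Ev 6: PC=2 idx=2 pred=T actual=T -> ctr[2]=3
Ev 7: PC=2 idx=2 pred=T actual=N -> ctr[2]=2
Ev 8: PC=7 idx=1 pred=T actual=T -> ctr[1]=3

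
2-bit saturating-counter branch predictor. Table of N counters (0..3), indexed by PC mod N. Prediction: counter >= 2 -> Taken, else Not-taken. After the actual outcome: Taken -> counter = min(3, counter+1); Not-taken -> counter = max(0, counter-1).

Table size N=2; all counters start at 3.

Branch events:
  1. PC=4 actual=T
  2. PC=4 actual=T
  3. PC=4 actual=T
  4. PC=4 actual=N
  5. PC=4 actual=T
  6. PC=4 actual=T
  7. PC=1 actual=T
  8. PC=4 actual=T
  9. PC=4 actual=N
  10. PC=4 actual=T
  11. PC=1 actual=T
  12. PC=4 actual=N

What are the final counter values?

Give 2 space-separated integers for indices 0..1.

Answer: 2 3

Derivation:
Ev 1: PC=4 idx=0 pred=T actual=T -> ctr[0]=3
Ev 2: PC=4 idx=0 pred=T actual=T -> ctr[0]=3
Ev 3: PC=4 idx=0 pred=T actual=T -> ctr[0]=3
Ev 4: PC=4 idx=0 pred=T actual=N -> ctr[0]=2
Ev 5: PC=4 idx=0 pred=T actual=T -> ctr[0]=3
Ev 6: PC=4 idx=0 pred=T actual=T -> ctr[0]=3
Ev 7: PC=1 idx=1 pred=T actual=T -> ctr[1]=3
Ev 8: PC=4 idx=0 pred=T actual=T -> ctr[0]=3
Ev 9: PC=4 idx=0 pred=T actual=N -> ctr[0]=2
Ev 10: PC=4 idx=0 pred=T actual=T -> ctr[0]=3
Ev 11: PC=1 idx=1 pred=T actual=T -> ctr[1]=3
Ev 12: PC=4 idx=0 pred=T actual=N -> ctr[0]=2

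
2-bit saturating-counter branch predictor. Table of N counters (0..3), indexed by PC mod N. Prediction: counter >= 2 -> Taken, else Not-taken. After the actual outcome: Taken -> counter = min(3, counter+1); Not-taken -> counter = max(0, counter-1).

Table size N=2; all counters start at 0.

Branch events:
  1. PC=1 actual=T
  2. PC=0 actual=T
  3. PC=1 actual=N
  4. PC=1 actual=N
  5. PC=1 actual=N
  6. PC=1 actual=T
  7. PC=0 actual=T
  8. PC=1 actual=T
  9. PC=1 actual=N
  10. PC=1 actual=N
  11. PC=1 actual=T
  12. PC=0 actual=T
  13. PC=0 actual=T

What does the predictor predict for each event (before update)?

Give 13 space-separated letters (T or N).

Ev 1: PC=1 idx=1 pred=N actual=T -> ctr[1]=1
Ev 2: PC=0 idx=0 pred=N actual=T -> ctr[0]=1
Ev 3: PC=1 idx=1 pred=N actual=N -> ctr[1]=0
Ev 4: PC=1 idx=1 pred=N actual=N -> ctr[1]=0
Ev 5: PC=1 idx=1 pred=N actual=N -> ctr[1]=0
Ev 6: PC=1 idx=1 pred=N actual=T -> ctr[1]=1
Ev 7: PC=0 idx=0 pred=N actual=T -> ctr[0]=2
Ev 8: PC=1 idx=1 pred=N actual=T -> ctr[1]=2
Ev 9: PC=1 idx=1 pred=T actual=N -> ctr[1]=1
Ev 10: PC=1 idx=1 pred=N actual=N -> ctr[1]=0
Ev 11: PC=1 idx=1 pred=N actual=T -> ctr[1]=1
Ev 12: PC=0 idx=0 pred=T actual=T -> ctr[0]=3
Ev 13: PC=0 idx=0 pred=T actual=T -> ctr[0]=3

Answer: N N N N N N N N T N N T T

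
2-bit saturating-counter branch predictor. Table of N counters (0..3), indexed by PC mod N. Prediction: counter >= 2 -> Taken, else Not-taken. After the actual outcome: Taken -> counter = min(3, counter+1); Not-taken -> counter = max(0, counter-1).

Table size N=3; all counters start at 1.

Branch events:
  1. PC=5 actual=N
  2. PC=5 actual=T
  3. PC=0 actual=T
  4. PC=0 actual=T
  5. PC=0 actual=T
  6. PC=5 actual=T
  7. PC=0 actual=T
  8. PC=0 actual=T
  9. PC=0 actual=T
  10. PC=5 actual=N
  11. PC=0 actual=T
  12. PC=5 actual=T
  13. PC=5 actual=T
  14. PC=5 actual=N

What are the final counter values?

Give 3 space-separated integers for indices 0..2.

Ev 1: PC=5 idx=2 pred=N actual=N -> ctr[2]=0
Ev 2: PC=5 idx=2 pred=N actual=T -> ctr[2]=1
Ev 3: PC=0 idx=0 pred=N actual=T -> ctr[0]=2
Ev 4: PC=0 idx=0 pred=T actual=T -> ctr[0]=3
Ev 5: PC=0 idx=0 pred=T actual=T -> ctr[0]=3
Ev 6: PC=5 idx=2 pred=N actual=T -> ctr[2]=2
Ev 7: PC=0 idx=0 pred=T actual=T -> ctr[0]=3
Ev 8: PC=0 idx=0 pred=T actual=T -> ctr[0]=3
Ev 9: PC=0 idx=0 pred=T actual=T -> ctr[0]=3
Ev 10: PC=5 idx=2 pred=T actual=N -> ctr[2]=1
Ev 11: PC=0 idx=0 pred=T actual=T -> ctr[0]=3
Ev 12: PC=5 idx=2 pred=N actual=T -> ctr[2]=2
Ev 13: PC=5 idx=2 pred=T actual=T -> ctr[2]=3
Ev 14: PC=5 idx=2 pred=T actual=N -> ctr[2]=2

Answer: 3 1 2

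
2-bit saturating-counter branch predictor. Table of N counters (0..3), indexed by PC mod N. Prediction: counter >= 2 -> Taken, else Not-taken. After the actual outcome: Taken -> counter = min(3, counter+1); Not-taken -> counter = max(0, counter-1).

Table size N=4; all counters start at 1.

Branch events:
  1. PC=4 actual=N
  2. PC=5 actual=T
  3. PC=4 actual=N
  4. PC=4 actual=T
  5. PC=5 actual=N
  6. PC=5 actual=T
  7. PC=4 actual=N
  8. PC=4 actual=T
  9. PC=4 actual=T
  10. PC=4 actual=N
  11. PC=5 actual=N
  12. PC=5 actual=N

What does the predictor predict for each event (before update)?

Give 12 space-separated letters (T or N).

Ev 1: PC=4 idx=0 pred=N actual=N -> ctr[0]=0
Ev 2: PC=5 idx=1 pred=N actual=T -> ctr[1]=2
Ev 3: PC=4 idx=0 pred=N actual=N -> ctr[0]=0
Ev 4: PC=4 idx=0 pred=N actual=T -> ctr[0]=1
Ev 5: PC=5 idx=1 pred=T actual=N -> ctr[1]=1
Ev 6: PC=5 idx=1 pred=N actual=T -> ctr[1]=2
Ev 7: PC=4 idx=0 pred=N actual=N -> ctr[0]=0
Ev 8: PC=4 idx=0 pred=N actual=T -> ctr[0]=1
Ev 9: PC=4 idx=0 pred=N actual=T -> ctr[0]=2
Ev 10: PC=4 idx=0 pred=T actual=N -> ctr[0]=1
Ev 11: PC=5 idx=1 pred=T actual=N -> ctr[1]=1
Ev 12: PC=5 idx=1 pred=N actual=N -> ctr[1]=0

Answer: N N N N T N N N N T T N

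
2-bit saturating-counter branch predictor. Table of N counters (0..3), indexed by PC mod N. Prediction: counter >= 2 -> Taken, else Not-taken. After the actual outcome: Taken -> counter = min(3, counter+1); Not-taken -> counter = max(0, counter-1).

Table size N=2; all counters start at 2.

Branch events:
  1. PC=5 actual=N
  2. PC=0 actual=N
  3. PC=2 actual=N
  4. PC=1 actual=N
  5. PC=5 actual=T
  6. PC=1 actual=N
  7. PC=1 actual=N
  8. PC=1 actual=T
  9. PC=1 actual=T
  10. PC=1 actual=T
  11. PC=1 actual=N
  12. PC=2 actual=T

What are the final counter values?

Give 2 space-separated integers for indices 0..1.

Answer: 1 2

Derivation:
Ev 1: PC=5 idx=1 pred=T actual=N -> ctr[1]=1
Ev 2: PC=0 idx=0 pred=T actual=N -> ctr[0]=1
Ev 3: PC=2 idx=0 pred=N actual=N -> ctr[0]=0
Ev 4: PC=1 idx=1 pred=N actual=N -> ctr[1]=0
Ev 5: PC=5 idx=1 pred=N actual=T -> ctr[1]=1
Ev 6: PC=1 idx=1 pred=N actual=N -> ctr[1]=0
Ev 7: PC=1 idx=1 pred=N actual=N -> ctr[1]=0
Ev 8: PC=1 idx=1 pred=N actual=T -> ctr[1]=1
Ev 9: PC=1 idx=1 pred=N actual=T -> ctr[1]=2
Ev 10: PC=1 idx=1 pred=T actual=T -> ctr[1]=3
Ev 11: PC=1 idx=1 pred=T actual=N -> ctr[1]=2
Ev 12: PC=2 idx=0 pred=N actual=T -> ctr[0]=1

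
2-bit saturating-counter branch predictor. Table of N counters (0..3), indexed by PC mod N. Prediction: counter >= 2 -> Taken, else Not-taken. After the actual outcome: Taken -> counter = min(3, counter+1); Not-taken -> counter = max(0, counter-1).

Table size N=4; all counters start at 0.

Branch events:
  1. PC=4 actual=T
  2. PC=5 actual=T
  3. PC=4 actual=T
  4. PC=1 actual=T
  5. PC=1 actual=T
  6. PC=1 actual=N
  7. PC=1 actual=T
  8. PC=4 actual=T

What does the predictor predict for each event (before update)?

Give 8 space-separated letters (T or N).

Answer: N N N N T T T T

Derivation:
Ev 1: PC=4 idx=0 pred=N actual=T -> ctr[0]=1
Ev 2: PC=5 idx=1 pred=N actual=T -> ctr[1]=1
Ev 3: PC=4 idx=0 pred=N actual=T -> ctr[0]=2
Ev 4: PC=1 idx=1 pred=N actual=T -> ctr[1]=2
Ev 5: PC=1 idx=1 pred=T actual=T -> ctr[1]=3
Ev 6: PC=1 idx=1 pred=T actual=N -> ctr[1]=2
Ev 7: PC=1 idx=1 pred=T actual=T -> ctr[1]=3
Ev 8: PC=4 idx=0 pred=T actual=T -> ctr[0]=3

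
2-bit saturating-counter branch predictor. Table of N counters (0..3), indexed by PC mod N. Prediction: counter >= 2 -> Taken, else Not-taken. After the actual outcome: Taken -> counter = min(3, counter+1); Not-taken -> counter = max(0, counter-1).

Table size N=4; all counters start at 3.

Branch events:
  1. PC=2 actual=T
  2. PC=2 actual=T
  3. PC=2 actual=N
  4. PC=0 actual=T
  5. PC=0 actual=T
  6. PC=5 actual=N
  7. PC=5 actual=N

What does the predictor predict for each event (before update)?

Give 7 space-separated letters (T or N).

Ev 1: PC=2 idx=2 pred=T actual=T -> ctr[2]=3
Ev 2: PC=2 idx=2 pred=T actual=T -> ctr[2]=3
Ev 3: PC=2 idx=2 pred=T actual=N -> ctr[2]=2
Ev 4: PC=0 idx=0 pred=T actual=T -> ctr[0]=3
Ev 5: PC=0 idx=0 pred=T actual=T -> ctr[0]=3
Ev 6: PC=5 idx=1 pred=T actual=N -> ctr[1]=2
Ev 7: PC=5 idx=1 pred=T actual=N -> ctr[1]=1

Answer: T T T T T T T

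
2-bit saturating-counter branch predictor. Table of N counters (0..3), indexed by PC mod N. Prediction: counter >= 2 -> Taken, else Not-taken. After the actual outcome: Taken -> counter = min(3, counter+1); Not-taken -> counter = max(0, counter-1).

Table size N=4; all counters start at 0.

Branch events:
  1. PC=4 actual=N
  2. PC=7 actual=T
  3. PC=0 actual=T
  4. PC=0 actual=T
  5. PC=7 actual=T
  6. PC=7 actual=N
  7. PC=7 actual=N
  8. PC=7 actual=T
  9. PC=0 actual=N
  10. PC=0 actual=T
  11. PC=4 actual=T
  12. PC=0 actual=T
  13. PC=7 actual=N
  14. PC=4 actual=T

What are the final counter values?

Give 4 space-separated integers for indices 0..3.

Ev 1: PC=4 idx=0 pred=N actual=N -> ctr[0]=0
Ev 2: PC=7 idx=3 pred=N actual=T -> ctr[3]=1
Ev 3: PC=0 idx=0 pred=N actual=T -> ctr[0]=1
Ev 4: PC=0 idx=0 pred=N actual=T -> ctr[0]=2
Ev 5: PC=7 idx=3 pred=N actual=T -> ctr[3]=2
Ev 6: PC=7 idx=3 pred=T actual=N -> ctr[3]=1
Ev 7: PC=7 idx=3 pred=N actual=N -> ctr[3]=0
Ev 8: PC=7 idx=3 pred=N actual=T -> ctr[3]=1
Ev 9: PC=0 idx=0 pred=T actual=N -> ctr[0]=1
Ev 10: PC=0 idx=0 pred=N actual=T -> ctr[0]=2
Ev 11: PC=4 idx=0 pred=T actual=T -> ctr[0]=3
Ev 12: PC=0 idx=0 pred=T actual=T -> ctr[0]=3
Ev 13: PC=7 idx=3 pred=N actual=N -> ctr[3]=0
Ev 14: PC=4 idx=0 pred=T actual=T -> ctr[0]=3

Answer: 3 0 0 0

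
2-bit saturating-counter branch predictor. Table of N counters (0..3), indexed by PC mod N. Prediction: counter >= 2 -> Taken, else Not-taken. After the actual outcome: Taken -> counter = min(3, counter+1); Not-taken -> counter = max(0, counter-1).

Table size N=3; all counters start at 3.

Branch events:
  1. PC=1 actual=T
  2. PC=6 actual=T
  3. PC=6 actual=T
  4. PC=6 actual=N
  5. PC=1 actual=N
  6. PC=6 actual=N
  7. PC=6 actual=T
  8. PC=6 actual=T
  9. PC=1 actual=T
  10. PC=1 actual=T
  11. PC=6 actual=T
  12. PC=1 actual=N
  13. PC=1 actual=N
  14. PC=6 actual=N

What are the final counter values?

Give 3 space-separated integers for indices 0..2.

Answer: 2 1 3

Derivation:
Ev 1: PC=1 idx=1 pred=T actual=T -> ctr[1]=3
Ev 2: PC=6 idx=0 pred=T actual=T -> ctr[0]=3
Ev 3: PC=6 idx=0 pred=T actual=T -> ctr[0]=3
Ev 4: PC=6 idx=0 pred=T actual=N -> ctr[0]=2
Ev 5: PC=1 idx=1 pred=T actual=N -> ctr[1]=2
Ev 6: PC=6 idx=0 pred=T actual=N -> ctr[0]=1
Ev 7: PC=6 idx=0 pred=N actual=T -> ctr[0]=2
Ev 8: PC=6 idx=0 pred=T actual=T -> ctr[0]=3
Ev 9: PC=1 idx=1 pred=T actual=T -> ctr[1]=3
Ev 10: PC=1 idx=1 pred=T actual=T -> ctr[1]=3
Ev 11: PC=6 idx=0 pred=T actual=T -> ctr[0]=3
Ev 12: PC=1 idx=1 pred=T actual=N -> ctr[1]=2
Ev 13: PC=1 idx=1 pred=T actual=N -> ctr[1]=1
Ev 14: PC=6 idx=0 pred=T actual=N -> ctr[0]=2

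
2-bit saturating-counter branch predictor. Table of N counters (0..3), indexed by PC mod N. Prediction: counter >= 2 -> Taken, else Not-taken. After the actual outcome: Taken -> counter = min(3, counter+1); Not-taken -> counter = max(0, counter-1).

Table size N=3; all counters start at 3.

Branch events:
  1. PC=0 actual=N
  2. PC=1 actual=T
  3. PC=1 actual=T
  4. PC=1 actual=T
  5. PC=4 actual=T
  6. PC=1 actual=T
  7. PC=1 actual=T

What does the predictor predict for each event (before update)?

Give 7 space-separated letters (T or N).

Answer: T T T T T T T

Derivation:
Ev 1: PC=0 idx=0 pred=T actual=N -> ctr[0]=2
Ev 2: PC=1 idx=1 pred=T actual=T -> ctr[1]=3
Ev 3: PC=1 idx=1 pred=T actual=T -> ctr[1]=3
Ev 4: PC=1 idx=1 pred=T actual=T -> ctr[1]=3
Ev 5: PC=4 idx=1 pred=T actual=T -> ctr[1]=3
Ev 6: PC=1 idx=1 pred=T actual=T -> ctr[1]=3
Ev 7: PC=1 idx=1 pred=T actual=T -> ctr[1]=3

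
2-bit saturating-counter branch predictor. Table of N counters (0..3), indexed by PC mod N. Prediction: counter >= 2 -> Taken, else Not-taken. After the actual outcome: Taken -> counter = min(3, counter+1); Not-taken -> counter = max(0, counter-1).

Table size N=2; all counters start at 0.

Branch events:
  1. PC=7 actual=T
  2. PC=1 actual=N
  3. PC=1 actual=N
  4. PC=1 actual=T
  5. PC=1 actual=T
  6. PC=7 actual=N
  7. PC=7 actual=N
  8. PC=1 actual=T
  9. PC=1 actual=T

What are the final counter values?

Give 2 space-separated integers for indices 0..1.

Answer: 0 2

Derivation:
Ev 1: PC=7 idx=1 pred=N actual=T -> ctr[1]=1
Ev 2: PC=1 idx=1 pred=N actual=N -> ctr[1]=0
Ev 3: PC=1 idx=1 pred=N actual=N -> ctr[1]=0
Ev 4: PC=1 idx=1 pred=N actual=T -> ctr[1]=1
Ev 5: PC=1 idx=1 pred=N actual=T -> ctr[1]=2
Ev 6: PC=7 idx=1 pred=T actual=N -> ctr[1]=1
Ev 7: PC=7 idx=1 pred=N actual=N -> ctr[1]=0
Ev 8: PC=1 idx=1 pred=N actual=T -> ctr[1]=1
Ev 9: PC=1 idx=1 pred=N actual=T -> ctr[1]=2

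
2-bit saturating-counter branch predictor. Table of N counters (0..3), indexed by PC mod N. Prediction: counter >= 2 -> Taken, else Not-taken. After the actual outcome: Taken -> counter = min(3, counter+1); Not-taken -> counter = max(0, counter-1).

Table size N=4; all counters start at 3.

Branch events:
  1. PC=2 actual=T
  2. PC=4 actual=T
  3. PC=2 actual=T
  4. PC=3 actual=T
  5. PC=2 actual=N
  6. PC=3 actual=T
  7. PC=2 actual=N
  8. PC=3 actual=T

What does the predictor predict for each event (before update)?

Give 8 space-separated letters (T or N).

Ev 1: PC=2 idx=2 pred=T actual=T -> ctr[2]=3
Ev 2: PC=4 idx=0 pred=T actual=T -> ctr[0]=3
Ev 3: PC=2 idx=2 pred=T actual=T -> ctr[2]=3
Ev 4: PC=3 idx=3 pred=T actual=T -> ctr[3]=3
Ev 5: PC=2 idx=2 pred=T actual=N -> ctr[2]=2
Ev 6: PC=3 idx=3 pred=T actual=T -> ctr[3]=3
Ev 7: PC=2 idx=2 pred=T actual=N -> ctr[2]=1
Ev 8: PC=3 idx=3 pred=T actual=T -> ctr[3]=3

Answer: T T T T T T T T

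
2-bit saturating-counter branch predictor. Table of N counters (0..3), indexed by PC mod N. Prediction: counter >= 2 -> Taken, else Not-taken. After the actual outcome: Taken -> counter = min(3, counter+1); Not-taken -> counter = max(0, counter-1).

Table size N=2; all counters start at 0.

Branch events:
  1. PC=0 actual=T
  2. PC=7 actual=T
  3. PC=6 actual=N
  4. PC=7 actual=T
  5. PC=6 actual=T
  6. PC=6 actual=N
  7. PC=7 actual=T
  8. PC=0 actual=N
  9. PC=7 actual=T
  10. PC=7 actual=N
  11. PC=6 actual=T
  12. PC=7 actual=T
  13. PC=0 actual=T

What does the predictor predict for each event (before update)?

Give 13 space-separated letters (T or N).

Ev 1: PC=0 idx=0 pred=N actual=T -> ctr[0]=1
Ev 2: PC=7 idx=1 pred=N actual=T -> ctr[1]=1
Ev 3: PC=6 idx=0 pred=N actual=N -> ctr[0]=0
Ev 4: PC=7 idx=1 pred=N actual=T -> ctr[1]=2
Ev 5: PC=6 idx=0 pred=N actual=T -> ctr[0]=1
Ev 6: PC=6 idx=0 pred=N actual=N -> ctr[0]=0
Ev 7: PC=7 idx=1 pred=T actual=T -> ctr[1]=3
Ev 8: PC=0 idx=0 pred=N actual=N -> ctr[0]=0
Ev 9: PC=7 idx=1 pred=T actual=T -> ctr[1]=3
Ev 10: PC=7 idx=1 pred=T actual=N -> ctr[1]=2
Ev 11: PC=6 idx=0 pred=N actual=T -> ctr[0]=1
Ev 12: PC=7 idx=1 pred=T actual=T -> ctr[1]=3
Ev 13: PC=0 idx=0 pred=N actual=T -> ctr[0]=2

Answer: N N N N N N T N T T N T N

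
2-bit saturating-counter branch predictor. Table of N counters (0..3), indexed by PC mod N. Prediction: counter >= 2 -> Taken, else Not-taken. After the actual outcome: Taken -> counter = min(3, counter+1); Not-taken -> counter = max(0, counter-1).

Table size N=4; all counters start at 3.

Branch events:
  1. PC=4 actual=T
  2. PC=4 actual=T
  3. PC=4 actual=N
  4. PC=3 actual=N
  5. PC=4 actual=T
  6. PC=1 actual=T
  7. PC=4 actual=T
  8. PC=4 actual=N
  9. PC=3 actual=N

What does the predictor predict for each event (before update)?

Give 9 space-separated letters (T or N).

Ev 1: PC=4 idx=0 pred=T actual=T -> ctr[0]=3
Ev 2: PC=4 idx=0 pred=T actual=T -> ctr[0]=3
Ev 3: PC=4 idx=0 pred=T actual=N -> ctr[0]=2
Ev 4: PC=3 idx=3 pred=T actual=N -> ctr[3]=2
Ev 5: PC=4 idx=0 pred=T actual=T -> ctr[0]=3
Ev 6: PC=1 idx=1 pred=T actual=T -> ctr[1]=3
Ev 7: PC=4 idx=0 pred=T actual=T -> ctr[0]=3
Ev 8: PC=4 idx=0 pred=T actual=N -> ctr[0]=2
Ev 9: PC=3 idx=3 pred=T actual=N -> ctr[3]=1

Answer: T T T T T T T T T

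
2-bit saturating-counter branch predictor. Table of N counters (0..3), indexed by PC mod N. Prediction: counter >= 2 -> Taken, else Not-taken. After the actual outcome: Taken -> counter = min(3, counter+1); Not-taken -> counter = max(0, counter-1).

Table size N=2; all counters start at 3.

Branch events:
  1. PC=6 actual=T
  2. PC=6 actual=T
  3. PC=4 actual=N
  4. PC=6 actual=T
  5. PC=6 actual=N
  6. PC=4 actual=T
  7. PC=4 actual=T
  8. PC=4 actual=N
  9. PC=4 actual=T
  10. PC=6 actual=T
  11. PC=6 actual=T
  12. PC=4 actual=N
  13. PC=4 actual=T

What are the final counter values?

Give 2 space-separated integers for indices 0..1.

Answer: 3 3

Derivation:
Ev 1: PC=6 idx=0 pred=T actual=T -> ctr[0]=3
Ev 2: PC=6 idx=0 pred=T actual=T -> ctr[0]=3
Ev 3: PC=4 idx=0 pred=T actual=N -> ctr[0]=2
Ev 4: PC=6 idx=0 pred=T actual=T -> ctr[0]=3
Ev 5: PC=6 idx=0 pred=T actual=N -> ctr[0]=2
Ev 6: PC=4 idx=0 pred=T actual=T -> ctr[0]=3
Ev 7: PC=4 idx=0 pred=T actual=T -> ctr[0]=3
Ev 8: PC=4 idx=0 pred=T actual=N -> ctr[0]=2
Ev 9: PC=4 idx=0 pred=T actual=T -> ctr[0]=3
Ev 10: PC=6 idx=0 pred=T actual=T -> ctr[0]=3
Ev 11: PC=6 idx=0 pred=T actual=T -> ctr[0]=3
Ev 12: PC=4 idx=0 pred=T actual=N -> ctr[0]=2
Ev 13: PC=4 idx=0 pred=T actual=T -> ctr[0]=3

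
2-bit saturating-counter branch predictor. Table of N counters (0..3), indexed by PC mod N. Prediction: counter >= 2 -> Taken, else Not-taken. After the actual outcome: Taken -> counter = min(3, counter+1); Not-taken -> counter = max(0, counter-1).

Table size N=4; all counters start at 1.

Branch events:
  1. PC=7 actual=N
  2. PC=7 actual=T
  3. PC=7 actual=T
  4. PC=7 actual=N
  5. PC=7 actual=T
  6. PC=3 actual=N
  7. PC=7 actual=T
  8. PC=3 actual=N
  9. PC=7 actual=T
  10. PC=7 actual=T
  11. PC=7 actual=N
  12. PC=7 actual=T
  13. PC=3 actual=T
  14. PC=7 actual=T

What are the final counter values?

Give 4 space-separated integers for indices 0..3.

Answer: 1 1 1 3

Derivation:
Ev 1: PC=7 idx=3 pred=N actual=N -> ctr[3]=0
Ev 2: PC=7 idx=3 pred=N actual=T -> ctr[3]=1
Ev 3: PC=7 idx=3 pred=N actual=T -> ctr[3]=2
Ev 4: PC=7 idx=3 pred=T actual=N -> ctr[3]=1
Ev 5: PC=7 idx=3 pred=N actual=T -> ctr[3]=2
Ev 6: PC=3 idx=3 pred=T actual=N -> ctr[3]=1
Ev 7: PC=7 idx=3 pred=N actual=T -> ctr[3]=2
Ev 8: PC=3 idx=3 pred=T actual=N -> ctr[3]=1
Ev 9: PC=7 idx=3 pred=N actual=T -> ctr[3]=2
Ev 10: PC=7 idx=3 pred=T actual=T -> ctr[3]=3
Ev 11: PC=7 idx=3 pred=T actual=N -> ctr[3]=2
Ev 12: PC=7 idx=3 pred=T actual=T -> ctr[3]=3
Ev 13: PC=3 idx=3 pred=T actual=T -> ctr[3]=3
Ev 14: PC=7 idx=3 pred=T actual=T -> ctr[3]=3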